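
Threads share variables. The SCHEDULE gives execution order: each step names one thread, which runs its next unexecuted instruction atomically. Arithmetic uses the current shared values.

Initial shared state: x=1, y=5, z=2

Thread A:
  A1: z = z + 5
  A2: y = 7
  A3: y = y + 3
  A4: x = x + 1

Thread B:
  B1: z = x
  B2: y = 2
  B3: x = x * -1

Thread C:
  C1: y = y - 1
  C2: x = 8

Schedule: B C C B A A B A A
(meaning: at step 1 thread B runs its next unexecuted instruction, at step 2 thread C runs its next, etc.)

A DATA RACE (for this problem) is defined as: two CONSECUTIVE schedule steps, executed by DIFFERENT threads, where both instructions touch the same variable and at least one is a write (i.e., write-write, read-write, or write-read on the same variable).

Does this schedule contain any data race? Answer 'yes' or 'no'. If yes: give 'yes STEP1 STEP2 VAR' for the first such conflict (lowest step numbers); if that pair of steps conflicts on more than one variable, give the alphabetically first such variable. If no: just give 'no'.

Answer: no

Derivation:
Steps 1,2: B(r=x,w=z) vs C(r=y,w=y). No conflict.
Steps 2,3: same thread (C). No race.
Steps 3,4: C(r=-,w=x) vs B(r=-,w=y). No conflict.
Steps 4,5: B(r=-,w=y) vs A(r=z,w=z). No conflict.
Steps 5,6: same thread (A). No race.
Steps 6,7: A(r=-,w=y) vs B(r=x,w=x). No conflict.
Steps 7,8: B(r=x,w=x) vs A(r=y,w=y). No conflict.
Steps 8,9: same thread (A). No race.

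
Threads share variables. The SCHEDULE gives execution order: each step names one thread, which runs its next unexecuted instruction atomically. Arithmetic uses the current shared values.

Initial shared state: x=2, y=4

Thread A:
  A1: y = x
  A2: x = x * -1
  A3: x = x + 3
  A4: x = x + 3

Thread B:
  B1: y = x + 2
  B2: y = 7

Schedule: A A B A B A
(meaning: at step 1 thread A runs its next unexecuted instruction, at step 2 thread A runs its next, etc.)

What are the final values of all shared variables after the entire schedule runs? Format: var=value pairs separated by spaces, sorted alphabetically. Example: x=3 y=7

Answer: x=4 y=7

Derivation:
Step 1: thread A executes A1 (y = x). Shared: x=2 y=2. PCs: A@1 B@0
Step 2: thread A executes A2 (x = x * -1). Shared: x=-2 y=2. PCs: A@2 B@0
Step 3: thread B executes B1 (y = x + 2). Shared: x=-2 y=0. PCs: A@2 B@1
Step 4: thread A executes A3 (x = x + 3). Shared: x=1 y=0. PCs: A@3 B@1
Step 5: thread B executes B2 (y = 7). Shared: x=1 y=7. PCs: A@3 B@2
Step 6: thread A executes A4 (x = x + 3). Shared: x=4 y=7. PCs: A@4 B@2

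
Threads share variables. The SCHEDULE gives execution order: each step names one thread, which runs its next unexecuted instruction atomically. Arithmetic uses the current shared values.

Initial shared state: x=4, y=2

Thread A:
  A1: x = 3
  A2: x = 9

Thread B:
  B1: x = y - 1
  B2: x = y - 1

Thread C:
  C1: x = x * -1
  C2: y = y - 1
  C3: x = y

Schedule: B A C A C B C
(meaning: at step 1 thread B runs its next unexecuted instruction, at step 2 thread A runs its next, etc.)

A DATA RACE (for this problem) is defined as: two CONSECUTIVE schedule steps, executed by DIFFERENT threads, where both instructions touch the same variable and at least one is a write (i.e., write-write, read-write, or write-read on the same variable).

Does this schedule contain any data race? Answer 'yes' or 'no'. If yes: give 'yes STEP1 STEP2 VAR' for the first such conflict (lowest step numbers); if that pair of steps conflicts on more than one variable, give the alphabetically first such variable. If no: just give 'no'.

Answer: yes 1 2 x

Derivation:
Steps 1,2: B(x = y - 1) vs A(x = 3). RACE on x (W-W).
Steps 2,3: A(x = 3) vs C(x = x * -1). RACE on x (W-W).
Steps 3,4: C(x = x * -1) vs A(x = 9). RACE on x (W-W).
Steps 4,5: A(r=-,w=x) vs C(r=y,w=y). No conflict.
Steps 5,6: C(y = y - 1) vs B(x = y - 1). RACE on y (W-R).
Steps 6,7: B(x = y - 1) vs C(x = y). RACE on x (W-W).
First conflict at steps 1,2.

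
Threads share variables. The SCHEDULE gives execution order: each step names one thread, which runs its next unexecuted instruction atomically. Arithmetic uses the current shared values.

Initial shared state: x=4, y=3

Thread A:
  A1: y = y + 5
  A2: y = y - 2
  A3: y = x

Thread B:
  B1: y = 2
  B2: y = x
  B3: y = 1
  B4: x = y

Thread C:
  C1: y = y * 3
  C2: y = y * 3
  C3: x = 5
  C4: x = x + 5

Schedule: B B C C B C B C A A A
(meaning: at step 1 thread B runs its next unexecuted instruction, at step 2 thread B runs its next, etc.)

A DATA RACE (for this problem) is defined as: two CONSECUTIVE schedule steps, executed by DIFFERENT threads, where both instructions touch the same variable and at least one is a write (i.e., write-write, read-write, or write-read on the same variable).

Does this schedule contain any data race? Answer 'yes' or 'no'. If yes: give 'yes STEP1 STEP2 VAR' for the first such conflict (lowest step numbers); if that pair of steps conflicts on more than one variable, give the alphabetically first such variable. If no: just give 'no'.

Answer: yes 2 3 y

Derivation:
Steps 1,2: same thread (B). No race.
Steps 2,3: B(y = x) vs C(y = y * 3). RACE on y (W-W).
Steps 3,4: same thread (C). No race.
Steps 4,5: C(y = y * 3) vs B(y = 1). RACE on y (W-W).
Steps 5,6: B(r=-,w=y) vs C(r=-,w=x). No conflict.
Steps 6,7: C(x = 5) vs B(x = y). RACE on x (W-W).
Steps 7,8: B(x = y) vs C(x = x + 5). RACE on x (W-W).
Steps 8,9: C(r=x,w=x) vs A(r=y,w=y). No conflict.
Steps 9,10: same thread (A). No race.
Steps 10,11: same thread (A). No race.
First conflict at steps 2,3.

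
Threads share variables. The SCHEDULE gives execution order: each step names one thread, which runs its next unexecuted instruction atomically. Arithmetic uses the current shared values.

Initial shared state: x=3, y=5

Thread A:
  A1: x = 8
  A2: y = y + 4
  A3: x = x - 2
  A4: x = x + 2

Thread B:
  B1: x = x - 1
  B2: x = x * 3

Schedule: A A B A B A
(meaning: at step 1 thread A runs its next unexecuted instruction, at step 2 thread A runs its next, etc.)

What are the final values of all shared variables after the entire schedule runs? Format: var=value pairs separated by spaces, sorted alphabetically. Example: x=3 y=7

Answer: x=17 y=9

Derivation:
Step 1: thread A executes A1 (x = 8). Shared: x=8 y=5. PCs: A@1 B@0
Step 2: thread A executes A2 (y = y + 4). Shared: x=8 y=9. PCs: A@2 B@0
Step 3: thread B executes B1 (x = x - 1). Shared: x=7 y=9. PCs: A@2 B@1
Step 4: thread A executes A3 (x = x - 2). Shared: x=5 y=9. PCs: A@3 B@1
Step 5: thread B executes B2 (x = x * 3). Shared: x=15 y=9. PCs: A@3 B@2
Step 6: thread A executes A4 (x = x + 2). Shared: x=17 y=9. PCs: A@4 B@2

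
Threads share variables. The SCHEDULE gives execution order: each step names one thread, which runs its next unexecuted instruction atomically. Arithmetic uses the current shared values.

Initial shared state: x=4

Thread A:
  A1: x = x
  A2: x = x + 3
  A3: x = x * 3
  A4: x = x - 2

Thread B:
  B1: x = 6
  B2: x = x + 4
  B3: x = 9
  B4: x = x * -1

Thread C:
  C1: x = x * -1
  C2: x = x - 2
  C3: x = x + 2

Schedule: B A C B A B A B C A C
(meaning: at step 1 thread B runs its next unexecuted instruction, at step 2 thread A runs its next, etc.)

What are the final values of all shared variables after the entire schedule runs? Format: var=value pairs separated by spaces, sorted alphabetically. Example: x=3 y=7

Step 1: thread B executes B1 (x = 6). Shared: x=6. PCs: A@0 B@1 C@0
Step 2: thread A executes A1 (x = x). Shared: x=6. PCs: A@1 B@1 C@0
Step 3: thread C executes C1 (x = x * -1). Shared: x=-6. PCs: A@1 B@1 C@1
Step 4: thread B executes B2 (x = x + 4). Shared: x=-2. PCs: A@1 B@2 C@1
Step 5: thread A executes A2 (x = x + 3). Shared: x=1. PCs: A@2 B@2 C@1
Step 6: thread B executes B3 (x = 9). Shared: x=9. PCs: A@2 B@3 C@1
Step 7: thread A executes A3 (x = x * 3). Shared: x=27. PCs: A@3 B@3 C@1
Step 8: thread B executes B4 (x = x * -1). Shared: x=-27. PCs: A@3 B@4 C@1
Step 9: thread C executes C2 (x = x - 2). Shared: x=-29. PCs: A@3 B@4 C@2
Step 10: thread A executes A4 (x = x - 2). Shared: x=-31. PCs: A@4 B@4 C@2
Step 11: thread C executes C3 (x = x + 2). Shared: x=-29. PCs: A@4 B@4 C@3

Answer: x=-29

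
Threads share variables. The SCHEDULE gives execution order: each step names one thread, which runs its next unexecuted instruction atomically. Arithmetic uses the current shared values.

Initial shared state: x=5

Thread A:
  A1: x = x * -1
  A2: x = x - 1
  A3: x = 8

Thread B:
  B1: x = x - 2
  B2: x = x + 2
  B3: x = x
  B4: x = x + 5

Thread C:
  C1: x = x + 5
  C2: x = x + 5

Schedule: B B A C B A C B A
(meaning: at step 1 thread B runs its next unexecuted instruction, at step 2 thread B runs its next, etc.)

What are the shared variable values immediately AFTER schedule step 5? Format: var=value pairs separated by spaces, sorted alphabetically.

Answer: x=0

Derivation:
Step 1: thread B executes B1 (x = x - 2). Shared: x=3. PCs: A@0 B@1 C@0
Step 2: thread B executes B2 (x = x + 2). Shared: x=5. PCs: A@0 B@2 C@0
Step 3: thread A executes A1 (x = x * -1). Shared: x=-5. PCs: A@1 B@2 C@0
Step 4: thread C executes C1 (x = x + 5). Shared: x=0. PCs: A@1 B@2 C@1
Step 5: thread B executes B3 (x = x). Shared: x=0. PCs: A@1 B@3 C@1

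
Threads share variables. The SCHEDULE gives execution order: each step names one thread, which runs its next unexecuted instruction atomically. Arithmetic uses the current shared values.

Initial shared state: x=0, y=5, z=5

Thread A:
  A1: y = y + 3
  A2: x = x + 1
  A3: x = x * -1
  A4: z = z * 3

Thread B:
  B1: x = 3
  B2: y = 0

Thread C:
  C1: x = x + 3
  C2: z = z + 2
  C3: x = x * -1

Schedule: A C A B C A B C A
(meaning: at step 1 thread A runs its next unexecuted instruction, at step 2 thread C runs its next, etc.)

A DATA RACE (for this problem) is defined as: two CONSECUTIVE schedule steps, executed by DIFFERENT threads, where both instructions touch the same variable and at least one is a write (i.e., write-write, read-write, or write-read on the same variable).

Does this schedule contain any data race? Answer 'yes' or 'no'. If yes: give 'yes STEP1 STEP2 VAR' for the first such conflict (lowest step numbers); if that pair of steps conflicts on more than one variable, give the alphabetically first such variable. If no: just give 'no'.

Answer: yes 2 3 x

Derivation:
Steps 1,2: A(r=y,w=y) vs C(r=x,w=x). No conflict.
Steps 2,3: C(x = x + 3) vs A(x = x + 1). RACE on x (W-W).
Steps 3,4: A(x = x + 1) vs B(x = 3). RACE on x (W-W).
Steps 4,5: B(r=-,w=x) vs C(r=z,w=z). No conflict.
Steps 5,6: C(r=z,w=z) vs A(r=x,w=x). No conflict.
Steps 6,7: A(r=x,w=x) vs B(r=-,w=y). No conflict.
Steps 7,8: B(r=-,w=y) vs C(r=x,w=x). No conflict.
Steps 8,9: C(r=x,w=x) vs A(r=z,w=z). No conflict.
First conflict at steps 2,3.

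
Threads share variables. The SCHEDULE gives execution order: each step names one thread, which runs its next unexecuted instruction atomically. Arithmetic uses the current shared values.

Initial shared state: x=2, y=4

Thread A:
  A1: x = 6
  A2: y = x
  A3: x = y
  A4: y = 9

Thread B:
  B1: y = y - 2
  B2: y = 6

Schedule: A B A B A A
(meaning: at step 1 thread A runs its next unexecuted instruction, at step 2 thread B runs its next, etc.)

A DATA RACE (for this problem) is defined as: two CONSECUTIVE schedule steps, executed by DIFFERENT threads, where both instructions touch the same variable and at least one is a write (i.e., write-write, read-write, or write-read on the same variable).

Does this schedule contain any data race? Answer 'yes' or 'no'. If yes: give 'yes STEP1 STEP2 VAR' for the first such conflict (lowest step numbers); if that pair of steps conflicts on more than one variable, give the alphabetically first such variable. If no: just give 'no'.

Answer: yes 2 3 y

Derivation:
Steps 1,2: A(r=-,w=x) vs B(r=y,w=y). No conflict.
Steps 2,3: B(y = y - 2) vs A(y = x). RACE on y (W-W).
Steps 3,4: A(y = x) vs B(y = 6). RACE on y (W-W).
Steps 4,5: B(y = 6) vs A(x = y). RACE on y (W-R).
Steps 5,6: same thread (A). No race.
First conflict at steps 2,3.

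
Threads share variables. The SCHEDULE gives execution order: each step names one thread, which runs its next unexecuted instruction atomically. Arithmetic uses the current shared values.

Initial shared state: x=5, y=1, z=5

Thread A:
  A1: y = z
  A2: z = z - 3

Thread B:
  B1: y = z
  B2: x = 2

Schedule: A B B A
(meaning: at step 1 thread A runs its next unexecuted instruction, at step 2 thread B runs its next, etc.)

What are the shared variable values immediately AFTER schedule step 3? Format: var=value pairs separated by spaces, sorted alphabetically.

Answer: x=2 y=5 z=5

Derivation:
Step 1: thread A executes A1 (y = z). Shared: x=5 y=5 z=5. PCs: A@1 B@0
Step 2: thread B executes B1 (y = z). Shared: x=5 y=5 z=5. PCs: A@1 B@1
Step 3: thread B executes B2 (x = 2). Shared: x=2 y=5 z=5. PCs: A@1 B@2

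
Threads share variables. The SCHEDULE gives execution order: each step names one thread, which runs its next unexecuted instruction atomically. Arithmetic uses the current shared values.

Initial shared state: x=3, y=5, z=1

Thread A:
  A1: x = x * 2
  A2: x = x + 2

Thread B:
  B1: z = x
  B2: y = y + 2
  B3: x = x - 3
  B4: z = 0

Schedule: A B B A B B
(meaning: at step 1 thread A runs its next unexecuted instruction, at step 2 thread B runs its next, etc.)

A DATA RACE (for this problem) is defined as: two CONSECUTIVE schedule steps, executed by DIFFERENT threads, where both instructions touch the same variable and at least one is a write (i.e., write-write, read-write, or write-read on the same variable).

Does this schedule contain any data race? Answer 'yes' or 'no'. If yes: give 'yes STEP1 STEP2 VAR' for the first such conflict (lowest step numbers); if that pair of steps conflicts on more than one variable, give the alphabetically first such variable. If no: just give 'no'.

Answer: yes 1 2 x

Derivation:
Steps 1,2: A(x = x * 2) vs B(z = x). RACE on x (W-R).
Steps 2,3: same thread (B). No race.
Steps 3,4: B(r=y,w=y) vs A(r=x,w=x). No conflict.
Steps 4,5: A(x = x + 2) vs B(x = x - 3). RACE on x (W-W).
Steps 5,6: same thread (B). No race.
First conflict at steps 1,2.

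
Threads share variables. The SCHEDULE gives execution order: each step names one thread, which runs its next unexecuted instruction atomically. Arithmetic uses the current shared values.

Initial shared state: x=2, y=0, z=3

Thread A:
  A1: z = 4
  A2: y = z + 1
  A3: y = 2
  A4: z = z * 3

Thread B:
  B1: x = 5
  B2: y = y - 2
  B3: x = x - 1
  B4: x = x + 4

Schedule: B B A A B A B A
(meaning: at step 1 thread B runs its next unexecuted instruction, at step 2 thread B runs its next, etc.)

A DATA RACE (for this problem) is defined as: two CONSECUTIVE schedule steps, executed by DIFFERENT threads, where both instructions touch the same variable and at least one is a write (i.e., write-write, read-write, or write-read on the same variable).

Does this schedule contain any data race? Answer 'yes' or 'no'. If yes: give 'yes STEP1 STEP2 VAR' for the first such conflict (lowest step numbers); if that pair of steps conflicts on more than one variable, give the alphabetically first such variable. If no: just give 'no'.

Answer: no

Derivation:
Steps 1,2: same thread (B). No race.
Steps 2,3: B(r=y,w=y) vs A(r=-,w=z). No conflict.
Steps 3,4: same thread (A). No race.
Steps 4,5: A(r=z,w=y) vs B(r=x,w=x). No conflict.
Steps 5,6: B(r=x,w=x) vs A(r=-,w=y). No conflict.
Steps 6,7: A(r=-,w=y) vs B(r=x,w=x). No conflict.
Steps 7,8: B(r=x,w=x) vs A(r=z,w=z). No conflict.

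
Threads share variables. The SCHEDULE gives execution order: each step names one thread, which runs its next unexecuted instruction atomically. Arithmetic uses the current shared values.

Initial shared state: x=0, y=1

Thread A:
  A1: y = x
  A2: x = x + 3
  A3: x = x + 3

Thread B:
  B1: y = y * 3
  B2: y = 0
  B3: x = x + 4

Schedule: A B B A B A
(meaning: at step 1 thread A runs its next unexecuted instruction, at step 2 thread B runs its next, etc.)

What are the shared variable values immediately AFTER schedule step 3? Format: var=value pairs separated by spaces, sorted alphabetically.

Answer: x=0 y=0

Derivation:
Step 1: thread A executes A1 (y = x). Shared: x=0 y=0. PCs: A@1 B@0
Step 2: thread B executes B1 (y = y * 3). Shared: x=0 y=0. PCs: A@1 B@1
Step 3: thread B executes B2 (y = 0). Shared: x=0 y=0. PCs: A@1 B@2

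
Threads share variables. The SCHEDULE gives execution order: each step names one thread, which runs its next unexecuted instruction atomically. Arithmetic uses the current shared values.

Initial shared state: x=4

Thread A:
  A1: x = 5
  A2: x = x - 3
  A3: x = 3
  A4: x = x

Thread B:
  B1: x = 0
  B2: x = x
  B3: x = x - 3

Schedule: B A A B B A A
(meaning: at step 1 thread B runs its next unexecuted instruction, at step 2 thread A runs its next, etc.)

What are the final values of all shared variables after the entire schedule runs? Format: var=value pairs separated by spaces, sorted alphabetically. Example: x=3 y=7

Answer: x=3

Derivation:
Step 1: thread B executes B1 (x = 0). Shared: x=0. PCs: A@0 B@1
Step 2: thread A executes A1 (x = 5). Shared: x=5. PCs: A@1 B@1
Step 3: thread A executes A2 (x = x - 3). Shared: x=2. PCs: A@2 B@1
Step 4: thread B executes B2 (x = x). Shared: x=2. PCs: A@2 B@2
Step 5: thread B executes B3 (x = x - 3). Shared: x=-1. PCs: A@2 B@3
Step 6: thread A executes A3 (x = 3). Shared: x=3. PCs: A@3 B@3
Step 7: thread A executes A4 (x = x). Shared: x=3. PCs: A@4 B@3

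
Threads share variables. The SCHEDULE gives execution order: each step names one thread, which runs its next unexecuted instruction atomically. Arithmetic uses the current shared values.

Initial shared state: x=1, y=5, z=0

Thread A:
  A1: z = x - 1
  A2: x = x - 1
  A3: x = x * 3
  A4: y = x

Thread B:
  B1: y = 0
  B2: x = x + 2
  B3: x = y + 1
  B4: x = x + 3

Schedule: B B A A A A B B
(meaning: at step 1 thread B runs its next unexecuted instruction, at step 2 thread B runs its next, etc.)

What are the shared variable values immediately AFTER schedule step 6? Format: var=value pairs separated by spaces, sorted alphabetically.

Answer: x=6 y=6 z=2

Derivation:
Step 1: thread B executes B1 (y = 0). Shared: x=1 y=0 z=0. PCs: A@0 B@1
Step 2: thread B executes B2 (x = x + 2). Shared: x=3 y=0 z=0. PCs: A@0 B@2
Step 3: thread A executes A1 (z = x - 1). Shared: x=3 y=0 z=2. PCs: A@1 B@2
Step 4: thread A executes A2 (x = x - 1). Shared: x=2 y=0 z=2. PCs: A@2 B@2
Step 5: thread A executes A3 (x = x * 3). Shared: x=6 y=0 z=2. PCs: A@3 B@2
Step 6: thread A executes A4 (y = x). Shared: x=6 y=6 z=2. PCs: A@4 B@2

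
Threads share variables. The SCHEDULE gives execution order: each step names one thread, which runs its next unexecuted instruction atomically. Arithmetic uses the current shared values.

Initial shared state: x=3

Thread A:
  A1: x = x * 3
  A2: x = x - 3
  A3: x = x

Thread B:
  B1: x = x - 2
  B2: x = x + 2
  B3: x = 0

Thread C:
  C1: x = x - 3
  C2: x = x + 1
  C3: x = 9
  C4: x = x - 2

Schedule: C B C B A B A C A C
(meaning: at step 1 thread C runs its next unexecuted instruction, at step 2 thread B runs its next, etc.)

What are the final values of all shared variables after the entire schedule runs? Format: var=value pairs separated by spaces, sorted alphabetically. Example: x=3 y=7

Step 1: thread C executes C1 (x = x - 3). Shared: x=0. PCs: A@0 B@0 C@1
Step 2: thread B executes B1 (x = x - 2). Shared: x=-2. PCs: A@0 B@1 C@1
Step 3: thread C executes C2 (x = x + 1). Shared: x=-1. PCs: A@0 B@1 C@2
Step 4: thread B executes B2 (x = x + 2). Shared: x=1. PCs: A@0 B@2 C@2
Step 5: thread A executes A1 (x = x * 3). Shared: x=3. PCs: A@1 B@2 C@2
Step 6: thread B executes B3 (x = 0). Shared: x=0. PCs: A@1 B@3 C@2
Step 7: thread A executes A2 (x = x - 3). Shared: x=-3. PCs: A@2 B@3 C@2
Step 8: thread C executes C3 (x = 9). Shared: x=9. PCs: A@2 B@3 C@3
Step 9: thread A executes A3 (x = x). Shared: x=9. PCs: A@3 B@3 C@3
Step 10: thread C executes C4 (x = x - 2). Shared: x=7. PCs: A@3 B@3 C@4

Answer: x=7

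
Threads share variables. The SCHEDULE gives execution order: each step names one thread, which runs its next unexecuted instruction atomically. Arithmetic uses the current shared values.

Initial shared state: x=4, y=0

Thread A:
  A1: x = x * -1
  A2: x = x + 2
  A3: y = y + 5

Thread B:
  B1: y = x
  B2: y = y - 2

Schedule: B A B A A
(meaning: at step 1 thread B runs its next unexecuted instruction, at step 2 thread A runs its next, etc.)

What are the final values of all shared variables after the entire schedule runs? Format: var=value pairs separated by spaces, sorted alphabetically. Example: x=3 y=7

Step 1: thread B executes B1 (y = x). Shared: x=4 y=4. PCs: A@0 B@1
Step 2: thread A executes A1 (x = x * -1). Shared: x=-4 y=4. PCs: A@1 B@1
Step 3: thread B executes B2 (y = y - 2). Shared: x=-4 y=2. PCs: A@1 B@2
Step 4: thread A executes A2 (x = x + 2). Shared: x=-2 y=2. PCs: A@2 B@2
Step 5: thread A executes A3 (y = y + 5). Shared: x=-2 y=7. PCs: A@3 B@2

Answer: x=-2 y=7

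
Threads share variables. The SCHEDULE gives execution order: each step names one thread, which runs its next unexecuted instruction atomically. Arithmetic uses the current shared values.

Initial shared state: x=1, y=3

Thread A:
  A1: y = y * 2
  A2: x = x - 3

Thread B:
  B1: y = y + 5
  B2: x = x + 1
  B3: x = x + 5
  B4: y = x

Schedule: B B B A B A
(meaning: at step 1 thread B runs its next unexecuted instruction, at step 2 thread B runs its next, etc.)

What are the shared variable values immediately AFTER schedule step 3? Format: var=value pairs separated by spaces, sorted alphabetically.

Answer: x=7 y=8

Derivation:
Step 1: thread B executes B1 (y = y + 5). Shared: x=1 y=8. PCs: A@0 B@1
Step 2: thread B executes B2 (x = x + 1). Shared: x=2 y=8. PCs: A@0 B@2
Step 3: thread B executes B3 (x = x + 5). Shared: x=7 y=8. PCs: A@0 B@3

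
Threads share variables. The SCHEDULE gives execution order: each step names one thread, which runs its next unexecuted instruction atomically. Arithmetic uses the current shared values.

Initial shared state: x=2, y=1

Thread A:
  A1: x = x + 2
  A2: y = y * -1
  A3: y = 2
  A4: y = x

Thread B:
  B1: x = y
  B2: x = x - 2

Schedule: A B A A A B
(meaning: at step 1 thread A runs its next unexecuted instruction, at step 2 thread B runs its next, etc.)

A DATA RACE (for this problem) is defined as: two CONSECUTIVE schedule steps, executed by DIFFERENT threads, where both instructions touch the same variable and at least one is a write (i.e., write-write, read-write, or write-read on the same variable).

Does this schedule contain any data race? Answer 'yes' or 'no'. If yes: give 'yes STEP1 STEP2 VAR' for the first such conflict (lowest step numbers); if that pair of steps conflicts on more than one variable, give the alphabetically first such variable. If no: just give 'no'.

Steps 1,2: A(x = x + 2) vs B(x = y). RACE on x (W-W).
Steps 2,3: B(x = y) vs A(y = y * -1). RACE on y (R-W).
Steps 3,4: same thread (A). No race.
Steps 4,5: same thread (A). No race.
Steps 5,6: A(y = x) vs B(x = x - 2). RACE on x (R-W).
First conflict at steps 1,2.

Answer: yes 1 2 x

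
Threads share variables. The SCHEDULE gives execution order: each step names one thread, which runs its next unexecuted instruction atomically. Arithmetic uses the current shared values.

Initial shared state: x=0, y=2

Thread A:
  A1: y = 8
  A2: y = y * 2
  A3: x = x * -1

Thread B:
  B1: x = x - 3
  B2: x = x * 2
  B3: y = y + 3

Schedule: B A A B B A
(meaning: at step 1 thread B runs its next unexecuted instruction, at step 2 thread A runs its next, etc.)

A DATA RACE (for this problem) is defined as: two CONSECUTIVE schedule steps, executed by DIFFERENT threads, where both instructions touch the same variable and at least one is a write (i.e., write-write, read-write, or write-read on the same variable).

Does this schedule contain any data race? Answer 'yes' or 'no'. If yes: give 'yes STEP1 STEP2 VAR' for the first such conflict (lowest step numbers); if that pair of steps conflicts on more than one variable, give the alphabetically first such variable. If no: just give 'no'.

Answer: no

Derivation:
Steps 1,2: B(r=x,w=x) vs A(r=-,w=y). No conflict.
Steps 2,3: same thread (A). No race.
Steps 3,4: A(r=y,w=y) vs B(r=x,w=x). No conflict.
Steps 4,5: same thread (B). No race.
Steps 5,6: B(r=y,w=y) vs A(r=x,w=x). No conflict.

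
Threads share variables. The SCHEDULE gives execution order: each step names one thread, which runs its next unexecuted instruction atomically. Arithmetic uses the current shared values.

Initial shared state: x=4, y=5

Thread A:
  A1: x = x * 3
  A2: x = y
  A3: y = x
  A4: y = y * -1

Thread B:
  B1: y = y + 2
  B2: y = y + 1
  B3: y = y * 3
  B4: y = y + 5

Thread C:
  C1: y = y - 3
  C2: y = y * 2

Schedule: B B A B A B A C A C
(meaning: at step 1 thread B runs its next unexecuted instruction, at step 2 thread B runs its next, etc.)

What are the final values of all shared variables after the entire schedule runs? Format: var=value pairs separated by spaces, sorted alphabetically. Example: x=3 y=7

Answer: x=24 y=-42

Derivation:
Step 1: thread B executes B1 (y = y + 2). Shared: x=4 y=7. PCs: A@0 B@1 C@0
Step 2: thread B executes B2 (y = y + 1). Shared: x=4 y=8. PCs: A@0 B@2 C@0
Step 3: thread A executes A1 (x = x * 3). Shared: x=12 y=8. PCs: A@1 B@2 C@0
Step 4: thread B executes B3 (y = y * 3). Shared: x=12 y=24. PCs: A@1 B@3 C@0
Step 5: thread A executes A2 (x = y). Shared: x=24 y=24. PCs: A@2 B@3 C@0
Step 6: thread B executes B4 (y = y + 5). Shared: x=24 y=29. PCs: A@2 B@4 C@0
Step 7: thread A executes A3 (y = x). Shared: x=24 y=24. PCs: A@3 B@4 C@0
Step 8: thread C executes C1 (y = y - 3). Shared: x=24 y=21. PCs: A@3 B@4 C@1
Step 9: thread A executes A4 (y = y * -1). Shared: x=24 y=-21. PCs: A@4 B@4 C@1
Step 10: thread C executes C2 (y = y * 2). Shared: x=24 y=-42. PCs: A@4 B@4 C@2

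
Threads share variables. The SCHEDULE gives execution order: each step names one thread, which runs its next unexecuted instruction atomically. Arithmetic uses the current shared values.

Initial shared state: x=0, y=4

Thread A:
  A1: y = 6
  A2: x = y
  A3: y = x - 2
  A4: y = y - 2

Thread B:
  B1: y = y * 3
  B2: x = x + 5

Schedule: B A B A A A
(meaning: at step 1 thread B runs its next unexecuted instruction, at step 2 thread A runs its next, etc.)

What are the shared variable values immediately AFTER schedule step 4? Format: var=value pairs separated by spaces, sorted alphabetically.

Step 1: thread B executes B1 (y = y * 3). Shared: x=0 y=12. PCs: A@0 B@1
Step 2: thread A executes A1 (y = 6). Shared: x=0 y=6. PCs: A@1 B@1
Step 3: thread B executes B2 (x = x + 5). Shared: x=5 y=6. PCs: A@1 B@2
Step 4: thread A executes A2 (x = y). Shared: x=6 y=6. PCs: A@2 B@2

Answer: x=6 y=6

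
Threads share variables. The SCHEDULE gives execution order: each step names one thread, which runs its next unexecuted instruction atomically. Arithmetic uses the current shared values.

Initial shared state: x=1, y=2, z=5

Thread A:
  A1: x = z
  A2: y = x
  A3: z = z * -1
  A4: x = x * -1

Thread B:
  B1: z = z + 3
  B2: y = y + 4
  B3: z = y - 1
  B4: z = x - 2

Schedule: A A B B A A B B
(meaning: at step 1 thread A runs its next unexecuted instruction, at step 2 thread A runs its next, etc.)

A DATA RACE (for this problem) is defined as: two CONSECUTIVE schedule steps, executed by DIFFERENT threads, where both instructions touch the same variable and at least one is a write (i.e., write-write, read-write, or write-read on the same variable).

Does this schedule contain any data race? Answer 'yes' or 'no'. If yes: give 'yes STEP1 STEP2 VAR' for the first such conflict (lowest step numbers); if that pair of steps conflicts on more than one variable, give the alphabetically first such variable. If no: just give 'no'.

Answer: no

Derivation:
Steps 1,2: same thread (A). No race.
Steps 2,3: A(r=x,w=y) vs B(r=z,w=z). No conflict.
Steps 3,4: same thread (B). No race.
Steps 4,5: B(r=y,w=y) vs A(r=z,w=z). No conflict.
Steps 5,6: same thread (A). No race.
Steps 6,7: A(r=x,w=x) vs B(r=y,w=z). No conflict.
Steps 7,8: same thread (B). No race.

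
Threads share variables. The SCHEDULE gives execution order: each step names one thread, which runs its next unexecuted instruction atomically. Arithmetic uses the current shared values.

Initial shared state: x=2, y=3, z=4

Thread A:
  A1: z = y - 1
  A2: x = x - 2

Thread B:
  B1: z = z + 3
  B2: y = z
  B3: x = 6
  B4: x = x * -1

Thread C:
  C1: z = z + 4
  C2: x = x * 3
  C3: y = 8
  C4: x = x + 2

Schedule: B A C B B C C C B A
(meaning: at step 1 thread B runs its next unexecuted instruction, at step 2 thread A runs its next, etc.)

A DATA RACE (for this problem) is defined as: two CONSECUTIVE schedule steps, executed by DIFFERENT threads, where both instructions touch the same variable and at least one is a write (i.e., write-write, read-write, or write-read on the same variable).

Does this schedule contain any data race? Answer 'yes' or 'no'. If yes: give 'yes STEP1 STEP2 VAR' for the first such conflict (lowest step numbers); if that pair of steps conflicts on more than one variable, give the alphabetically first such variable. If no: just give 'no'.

Steps 1,2: B(z = z + 3) vs A(z = y - 1). RACE on z (W-W).
Steps 2,3: A(z = y - 1) vs C(z = z + 4). RACE on z (W-W).
Steps 3,4: C(z = z + 4) vs B(y = z). RACE on z (W-R).
Steps 4,5: same thread (B). No race.
Steps 5,6: B(x = 6) vs C(x = x * 3). RACE on x (W-W).
Steps 6,7: same thread (C). No race.
Steps 7,8: same thread (C). No race.
Steps 8,9: C(x = x + 2) vs B(x = x * -1). RACE on x (W-W).
Steps 9,10: B(x = x * -1) vs A(x = x - 2). RACE on x (W-W).
First conflict at steps 1,2.

Answer: yes 1 2 z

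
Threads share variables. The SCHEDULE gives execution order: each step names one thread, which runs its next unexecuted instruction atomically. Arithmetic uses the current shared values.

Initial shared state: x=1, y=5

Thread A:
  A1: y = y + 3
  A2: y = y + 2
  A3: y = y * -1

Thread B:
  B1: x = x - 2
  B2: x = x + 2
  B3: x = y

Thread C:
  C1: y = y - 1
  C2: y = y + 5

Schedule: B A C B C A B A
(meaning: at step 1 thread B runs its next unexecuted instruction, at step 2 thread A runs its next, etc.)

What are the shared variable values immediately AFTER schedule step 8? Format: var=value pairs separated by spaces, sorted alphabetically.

Step 1: thread B executes B1 (x = x - 2). Shared: x=-1 y=5. PCs: A@0 B@1 C@0
Step 2: thread A executes A1 (y = y + 3). Shared: x=-1 y=8. PCs: A@1 B@1 C@0
Step 3: thread C executes C1 (y = y - 1). Shared: x=-1 y=7. PCs: A@1 B@1 C@1
Step 4: thread B executes B2 (x = x + 2). Shared: x=1 y=7. PCs: A@1 B@2 C@1
Step 5: thread C executes C2 (y = y + 5). Shared: x=1 y=12. PCs: A@1 B@2 C@2
Step 6: thread A executes A2 (y = y + 2). Shared: x=1 y=14. PCs: A@2 B@2 C@2
Step 7: thread B executes B3 (x = y). Shared: x=14 y=14. PCs: A@2 B@3 C@2
Step 8: thread A executes A3 (y = y * -1). Shared: x=14 y=-14. PCs: A@3 B@3 C@2

Answer: x=14 y=-14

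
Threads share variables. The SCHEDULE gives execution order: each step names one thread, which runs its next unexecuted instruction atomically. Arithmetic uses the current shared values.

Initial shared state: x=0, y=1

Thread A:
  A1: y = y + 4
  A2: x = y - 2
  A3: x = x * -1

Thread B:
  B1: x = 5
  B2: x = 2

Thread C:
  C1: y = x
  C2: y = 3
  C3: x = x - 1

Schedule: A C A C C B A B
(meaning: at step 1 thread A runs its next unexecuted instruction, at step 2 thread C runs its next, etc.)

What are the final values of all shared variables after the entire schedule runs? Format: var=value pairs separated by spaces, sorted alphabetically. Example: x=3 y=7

Answer: x=2 y=3

Derivation:
Step 1: thread A executes A1 (y = y + 4). Shared: x=0 y=5. PCs: A@1 B@0 C@0
Step 2: thread C executes C1 (y = x). Shared: x=0 y=0. PCs: A@1 B@0 C@1
Step 3: thread A executes A2 (x = y - 2). Shared: x=-2 y=0. PCs: A@2 B@0 C@1
Step 4: thread C executes C2 (y = 3). Shared: x=-2 y=3. PCs: A@2 B@0 C@2
Step 5: thread C executes C3 (x = x - 1). Shared: x=-3 y=3. PCs: A@2 B@0 C@3
Step 6: thread B executes B1 (x = 5). Shared: x=5 y=3. PCs: A@2 B@1 C@3
Step 7: thread A executes A3 (x = x * -1). Shared: x=-5 y=3. PCs: A@3 B@1 C@3
Step 8: thread B executes B2 (x = 2). Shared: x=2 y=3. PCs: A@3 B@2 C@3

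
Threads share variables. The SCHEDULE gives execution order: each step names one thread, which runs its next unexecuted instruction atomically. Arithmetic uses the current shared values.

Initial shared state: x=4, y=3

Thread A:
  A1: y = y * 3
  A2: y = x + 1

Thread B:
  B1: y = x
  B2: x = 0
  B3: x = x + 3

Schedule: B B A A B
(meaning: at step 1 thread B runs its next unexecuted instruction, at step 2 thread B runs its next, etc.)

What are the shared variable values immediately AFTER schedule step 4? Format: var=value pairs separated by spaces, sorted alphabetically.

Answer: x=0 y=1

Derivation:
Step 1: thread B executes B1 (y = x). Shared: x=4 y=4. PCs: A@0 B@1
Step 2: thread B executes B2 (x = 0). Shared: x=0 y=4. PCs: A@0 B@2
Step 3: thread A executes A1 (y = y * 3). Shared: x=0 y=12. PCs: A@1 B@2
Step 4: thread A executes A2 (y = x + 1). Shared: x=0 y=1. PCs: A@2 B@2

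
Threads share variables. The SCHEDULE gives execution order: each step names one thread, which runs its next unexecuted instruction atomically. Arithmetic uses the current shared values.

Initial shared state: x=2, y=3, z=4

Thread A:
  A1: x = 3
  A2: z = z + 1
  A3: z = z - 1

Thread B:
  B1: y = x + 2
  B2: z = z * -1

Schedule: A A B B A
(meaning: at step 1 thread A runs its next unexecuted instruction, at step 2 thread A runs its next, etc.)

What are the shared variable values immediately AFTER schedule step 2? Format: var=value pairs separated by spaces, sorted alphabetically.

Step 1: thread A executes A1 (x = 3). Shared: x=3 y=3 z=4. PCs: A@1 B@0
Step 2: thread A executes A2 (z = z + 1). Shared: x=3 y=3 z=5. PCs: A@2 B@0

Answer: x=3 y=3 z=5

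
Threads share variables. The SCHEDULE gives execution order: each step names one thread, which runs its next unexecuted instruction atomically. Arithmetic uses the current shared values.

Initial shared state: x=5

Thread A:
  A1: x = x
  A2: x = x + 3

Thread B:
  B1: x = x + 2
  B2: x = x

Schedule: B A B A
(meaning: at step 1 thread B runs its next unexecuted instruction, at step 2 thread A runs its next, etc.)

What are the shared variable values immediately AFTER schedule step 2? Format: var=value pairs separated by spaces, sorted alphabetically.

Answer: x=7

Derivation:
Step 1: thread B executes B1 (x = x + 2). Shared: x=7. PCs: A@0 B@1
Step 2: thread A executes A1 (x = x). Shared: x=7. PCs: A@1 B@1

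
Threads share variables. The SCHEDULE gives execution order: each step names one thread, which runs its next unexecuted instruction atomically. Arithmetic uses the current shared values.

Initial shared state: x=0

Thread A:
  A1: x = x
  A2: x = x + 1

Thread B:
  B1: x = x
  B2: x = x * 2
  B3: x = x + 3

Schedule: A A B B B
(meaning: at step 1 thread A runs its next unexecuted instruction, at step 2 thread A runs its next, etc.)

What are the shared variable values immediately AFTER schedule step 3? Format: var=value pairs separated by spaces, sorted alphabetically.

Step 1: thread A executes A1 (x = x). Shared: x=0. PCs: A@1 B@0
Step 2: thread A executes A2 (x = x + 1). Shared: x=1. PCs: A@2 B@0
Step 3: thread B executes B1 (x = x). Shared: x=1. PCs: A@2 B@1

Answer: x=1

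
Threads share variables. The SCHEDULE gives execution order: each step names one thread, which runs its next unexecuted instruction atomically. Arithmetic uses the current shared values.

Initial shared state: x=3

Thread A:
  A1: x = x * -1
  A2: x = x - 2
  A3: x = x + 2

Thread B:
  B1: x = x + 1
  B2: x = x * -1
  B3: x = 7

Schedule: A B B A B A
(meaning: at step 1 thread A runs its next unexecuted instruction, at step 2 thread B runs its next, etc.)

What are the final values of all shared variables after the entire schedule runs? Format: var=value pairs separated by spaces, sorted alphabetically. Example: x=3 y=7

Step 1: thread A executes A1 (x = x * -1). Shared: x=-3. PCs: A@1 B@0
Step 2: thread B executes B1 (x = x + 1). Shared: x=-2. PCs: A@1 B@1
Step 3: thread B executes B2 (x = x * -1). Shared: x=2. PCs: A@1 B@2
Step 4: thread A executes A2 (x = x - 2). Shared: x=0. PCs: A@2 B@2
Step 5: thread B executes B3 (x = 7). Shared: x=7. PCs: A@2 B@3
Step 6: thread A executes A3 (x = x + 2). Shared: x=9. PCs: A@3 B@3

Answer: x=9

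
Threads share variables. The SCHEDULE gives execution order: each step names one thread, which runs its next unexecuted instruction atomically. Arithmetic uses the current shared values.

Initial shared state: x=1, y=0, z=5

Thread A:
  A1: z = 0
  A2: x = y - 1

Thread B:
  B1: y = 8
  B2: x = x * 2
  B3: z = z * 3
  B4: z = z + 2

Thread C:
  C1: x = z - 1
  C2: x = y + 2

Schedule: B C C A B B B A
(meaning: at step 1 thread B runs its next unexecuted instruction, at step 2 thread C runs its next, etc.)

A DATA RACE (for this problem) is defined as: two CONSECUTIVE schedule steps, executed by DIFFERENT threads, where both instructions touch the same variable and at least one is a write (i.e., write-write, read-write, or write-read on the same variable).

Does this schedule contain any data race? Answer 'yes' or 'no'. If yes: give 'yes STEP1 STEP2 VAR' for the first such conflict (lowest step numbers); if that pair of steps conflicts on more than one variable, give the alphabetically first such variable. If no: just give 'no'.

Answer: no

Derivation:
Steps 1,2: B(r=-,w=y) vs C(r=z,w=x). No conflict.
Steps 2,3: same thread (C). No race.
Steps 3,4: C(r=y,w=x) vs A(r=-,w=z). No conflict.
Steps 4,5: A(r=-,w=z) vs B(r=x,w=x). No conflict.
Steps 5,6: same thread (B). No race.
Steps 6,7: same thread (B). No race.
Steps 7,8: B(r=z,w=z) vs A(r=y,w=x). No conflict.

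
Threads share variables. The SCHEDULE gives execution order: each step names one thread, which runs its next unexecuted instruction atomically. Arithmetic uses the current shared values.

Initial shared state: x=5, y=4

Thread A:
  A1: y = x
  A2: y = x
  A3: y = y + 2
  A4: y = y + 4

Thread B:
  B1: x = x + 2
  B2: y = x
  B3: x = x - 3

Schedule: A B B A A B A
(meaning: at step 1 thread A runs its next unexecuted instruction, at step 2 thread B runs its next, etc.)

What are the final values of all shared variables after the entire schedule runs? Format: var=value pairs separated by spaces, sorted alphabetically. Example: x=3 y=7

Step 1: thread A executes A1 (y = x). Shared: x=5 y=5. PCs: A@1 B@0
Step 2: thread B executes B1 (x = x + 2). Shared: x=7 y=5. PCs: A@1 B@1
Step 3: thread B executes B2 (y = x). Shared: x=7 y=7. PCs: A@1 B@2
Step 4: thread A executes A2 (y = x). Shared: x=7 y=7. PCs: A@2 B@2
Step 5: thread A executes A3 (y = y + 2). Shared: x=7 y=9. PCs: A@3 B@2
Step 6: thread B executes B3 (x = x - 3). Shared: x=4 y=9. PCs: A@3 B@3
Step 7: thread A executes A4 (y = y + 4). Shared: x=4 y=13. PCs: A@4 B@3

Answer: x=4 y=13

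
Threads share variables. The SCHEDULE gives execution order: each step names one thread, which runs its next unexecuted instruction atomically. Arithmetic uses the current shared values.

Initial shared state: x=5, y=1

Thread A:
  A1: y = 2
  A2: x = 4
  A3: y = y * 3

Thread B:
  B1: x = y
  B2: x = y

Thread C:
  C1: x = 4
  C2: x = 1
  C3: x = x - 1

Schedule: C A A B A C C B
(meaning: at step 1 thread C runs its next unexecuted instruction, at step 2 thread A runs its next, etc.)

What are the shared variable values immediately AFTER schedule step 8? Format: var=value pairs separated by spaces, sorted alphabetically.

Answer: x=6 y=6

Derivation:
Step 1: thread C executes C1 (x = 4). Shared: x=4 y=1. PCs: A@0 B@0 C@1
Step 2: thread A executes A1 (y = 2). Shared: x=4 y=2. PCs: A@1 B@0 C@1
Step 3: thread A executes A2 (x = 4). Shared: x=4 y=2. PCs: A@2 B@0 C@1
Step 4: thread B executes B1 (x = y). Shared: x=2 y=2. PCs: A@2 B@1 C@1
Step 5: thread A executes A3 (y = y * 3). Shared: x=2 y=6. PCs: A@3 B@1 C@1
Step 6: thread C executes C2 (x = 1). Shared: x=1 y=6. PCs: A@3 B@1 C@2
Step 7: thread C executes C3 (x = x - 1). Shared: x=0 y=6. PCs: A@3 B@1 C@3
Step 8: thread B executes B2 (x = y). Shared: x=6 y=6. PCs: A@3 B@2 C@3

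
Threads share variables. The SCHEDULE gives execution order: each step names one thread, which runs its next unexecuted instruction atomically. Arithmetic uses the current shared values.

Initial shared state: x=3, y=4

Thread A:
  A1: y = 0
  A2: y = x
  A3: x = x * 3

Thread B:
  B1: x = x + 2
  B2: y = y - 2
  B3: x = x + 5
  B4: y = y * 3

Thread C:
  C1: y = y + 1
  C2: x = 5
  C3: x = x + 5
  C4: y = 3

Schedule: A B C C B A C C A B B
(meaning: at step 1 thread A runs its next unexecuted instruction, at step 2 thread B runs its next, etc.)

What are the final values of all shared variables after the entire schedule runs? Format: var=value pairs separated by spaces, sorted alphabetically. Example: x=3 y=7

Step 1: thread A executes A1 (y = 0). Shared: x=3 y=0. PCs: A@1 B@0 C@0
Step 2: thread B executes B1 (x = x + 2). Shared: x=5 y=0. PCs: A@1 B@1 C@0
Step 3: thread C executes C1 (y = y + 1). Shared: x=5 y=1. PCs: A@1 B@1 C@1
Step 4: thread C executes C2 (x = 5). Shared: x=5 y=1. PCs: A@1 B@1 C@2
Step 5: thread B executes B2 (y = y - 2). Shared: x=5 y=-1. PCs: A@1 B@2 C@2
Step 6: thread A executes A2 (y = x). Shared: x=5 y=5. PCs: A@2 B@2 C@2
Step 7: thread C executes C3 (x = x + 5). Shared: x=10 y=5. PCs: A@2 B@2 C@3
Step 8: thread C executes C4 (y = 3). Shared: x=10 y=3. PCs: A@2 B@2 C@4
Step 9: thread A executes A3 (x = x * 3). Shared: x=30 y=3. PCs: A@3 B@2 C@4
Step 10: thread B executes B3 (x = x + 5). Shared: x=35 y=3. PCs: A@3 B@3 C@4
Step 11: thread B executes B4 (y = y * 3). Shared: x=35 y=9. PCs: A@3 B@4 C@4

Answer: x=35 y=9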